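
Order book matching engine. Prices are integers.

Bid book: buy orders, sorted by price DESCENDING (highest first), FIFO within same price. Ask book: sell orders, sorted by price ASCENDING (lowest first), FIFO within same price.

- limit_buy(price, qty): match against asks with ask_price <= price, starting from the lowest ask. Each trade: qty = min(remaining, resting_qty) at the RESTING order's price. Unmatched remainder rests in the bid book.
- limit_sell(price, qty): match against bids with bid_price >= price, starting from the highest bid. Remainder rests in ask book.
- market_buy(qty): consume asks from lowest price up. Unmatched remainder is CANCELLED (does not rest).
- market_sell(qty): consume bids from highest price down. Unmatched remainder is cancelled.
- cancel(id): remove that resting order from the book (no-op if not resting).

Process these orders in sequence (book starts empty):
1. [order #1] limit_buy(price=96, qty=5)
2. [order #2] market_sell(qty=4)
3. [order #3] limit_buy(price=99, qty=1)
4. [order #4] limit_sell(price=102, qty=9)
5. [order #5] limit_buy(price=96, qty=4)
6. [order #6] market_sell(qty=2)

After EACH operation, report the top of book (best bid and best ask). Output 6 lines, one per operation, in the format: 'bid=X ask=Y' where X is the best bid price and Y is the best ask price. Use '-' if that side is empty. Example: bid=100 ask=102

Answer: bid=96 ask=-
bid=96 ask=-
bid=99 ask=-
bid=99 ask=102
bid=99 ask=102
bid=96 ask=102

Derivation:
After op 1 [order #1] limit_buy(price=96, qty=5): fills=none; bids=[#1:5@96] asks=[-]
After op 2 [order #2] market_sell(qty=4): fills=#1x#2:4@96; bids=[#1:1@96] asks=[-]
After op 3 [order #3] limit_buy(price=99, qty=1): fills=none; bids=[#3:1@99 #1:1@96] asks=[-]
After op 4 [order #4] limit_sell(price=102, qty=9): fills=none; bids=[#3:1@99 #1:1@96] asks=[#4:9@102]
After op 5 [order #5] limit_buy(price=96, qty=4): fills=none; bids=[#3:1@99 #1:1@96 #5:4@96] asks=[#4:9@102]
After op 6 [order #6] market_sell(qty=2): fills=#3x#6:1@99 #1x#6:1@96; bids=[#5:4@96] asks=[#4:9@102]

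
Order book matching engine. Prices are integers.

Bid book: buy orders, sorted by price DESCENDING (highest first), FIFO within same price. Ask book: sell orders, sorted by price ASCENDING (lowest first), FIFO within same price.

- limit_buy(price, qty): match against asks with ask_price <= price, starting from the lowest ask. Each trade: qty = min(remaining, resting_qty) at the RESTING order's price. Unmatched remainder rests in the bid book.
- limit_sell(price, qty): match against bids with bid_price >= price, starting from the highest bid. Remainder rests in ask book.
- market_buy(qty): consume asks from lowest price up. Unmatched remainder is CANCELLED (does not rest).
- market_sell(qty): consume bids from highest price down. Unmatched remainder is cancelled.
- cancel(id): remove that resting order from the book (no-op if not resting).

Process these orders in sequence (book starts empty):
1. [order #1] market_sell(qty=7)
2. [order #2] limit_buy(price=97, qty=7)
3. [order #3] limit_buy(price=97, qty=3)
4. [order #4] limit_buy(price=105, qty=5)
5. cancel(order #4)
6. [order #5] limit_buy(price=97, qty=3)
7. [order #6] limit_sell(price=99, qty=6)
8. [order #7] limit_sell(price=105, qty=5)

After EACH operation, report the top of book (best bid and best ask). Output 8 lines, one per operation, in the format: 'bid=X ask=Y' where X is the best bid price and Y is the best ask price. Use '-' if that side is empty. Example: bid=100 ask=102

Answer: bid=- ask=-
bid=97 ask=-
bid=97 ask=-
bid=105 ask=-
bid=97 ask=-
bid=97 ask=-
bid=97 ask=99
bid=97 ask=99

Derivation:
After op 1 [order #1] market_sell(qty=7): fills=none; bids=[-] asks=[-]
After op 2 [order #2] limit_buy(price=97, qty=7): fills=none; bids=[#2:7@97] asks=[-]
After op 3 [order #3] limit_buy(price=97, qty=3): fills=none; bids=[#2:7@97 #3:3@97] asks=[-]
After op 4 [order #4] limit_buy(price=105, qty=5): fills=none; bids=[#4:5@105 #2:7@97 #3:3@97] asks=[-]
After op 5 cancel(order #4): fills=none; bids=[#2:7@97 #3:3@97] asks=[-]
After op 6 [order #5] limit_buy(price=97, qty=3): fills=none; bids=[#2:7@97 #3:3@97 #5:3@97] asks=[-]
After op 7 [order #6] limit_sell(price=99, qty=6): fills=none; bids=[#2:7@97 #3:3@97 #5:3@97] asks=[#6:6@99]
After op 8 [order #7] limit_sell(price=105, qty=5): fills=none; bids=[#2:7@97 #3:3@97 #5:3@97] asks=[#6:6@99 #7:5@105]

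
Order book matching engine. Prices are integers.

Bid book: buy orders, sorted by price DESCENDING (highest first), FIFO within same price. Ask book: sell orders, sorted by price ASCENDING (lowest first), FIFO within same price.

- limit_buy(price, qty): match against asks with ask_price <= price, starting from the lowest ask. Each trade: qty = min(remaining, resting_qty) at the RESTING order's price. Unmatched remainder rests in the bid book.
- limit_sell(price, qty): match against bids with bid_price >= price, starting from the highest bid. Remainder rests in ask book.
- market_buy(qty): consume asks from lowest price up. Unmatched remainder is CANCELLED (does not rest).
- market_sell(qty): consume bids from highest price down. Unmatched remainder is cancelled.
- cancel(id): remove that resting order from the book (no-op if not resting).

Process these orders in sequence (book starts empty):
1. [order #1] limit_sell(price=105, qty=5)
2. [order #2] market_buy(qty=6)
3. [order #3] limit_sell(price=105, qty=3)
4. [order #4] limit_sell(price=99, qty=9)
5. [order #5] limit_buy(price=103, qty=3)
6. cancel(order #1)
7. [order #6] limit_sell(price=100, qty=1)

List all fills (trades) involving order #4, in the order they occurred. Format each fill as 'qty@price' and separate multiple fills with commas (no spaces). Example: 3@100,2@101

After op 1 [order #1] limit_sell(price=105, qty=5): fills=none; bids=[-] asks=[#1:5@105]
After op 2 [order #2] market_buy(qty=6): fills=#2x#1:5@105; bids=[-] asks=[-]
After op 3 [order #3] limit_sell(price=105, qty=3): fills=none; bids=[-] asks=[#3:3@105]
After op 4 [order #4] limit_sell(price=99, qty=9): fills=none; bids=[-] asks=[#4:9@99 #3:3@105]
After op 5 [order #5] limit_buy(price=103, qty=3): fills=#5x#4:3@99; bids=[-] asks=[#4:6@99 #3:3@105]
After op 6 cancel(order #1): fills=none; bids=[-] asks=[#4:6@99 #3:3@105]
After op 7 [order #6] limit_sell(price=100, qty=1): fills=none; bids=[-] asks=[#4:6@99 #6:1@100 #3:3@105]

Answer: 3@99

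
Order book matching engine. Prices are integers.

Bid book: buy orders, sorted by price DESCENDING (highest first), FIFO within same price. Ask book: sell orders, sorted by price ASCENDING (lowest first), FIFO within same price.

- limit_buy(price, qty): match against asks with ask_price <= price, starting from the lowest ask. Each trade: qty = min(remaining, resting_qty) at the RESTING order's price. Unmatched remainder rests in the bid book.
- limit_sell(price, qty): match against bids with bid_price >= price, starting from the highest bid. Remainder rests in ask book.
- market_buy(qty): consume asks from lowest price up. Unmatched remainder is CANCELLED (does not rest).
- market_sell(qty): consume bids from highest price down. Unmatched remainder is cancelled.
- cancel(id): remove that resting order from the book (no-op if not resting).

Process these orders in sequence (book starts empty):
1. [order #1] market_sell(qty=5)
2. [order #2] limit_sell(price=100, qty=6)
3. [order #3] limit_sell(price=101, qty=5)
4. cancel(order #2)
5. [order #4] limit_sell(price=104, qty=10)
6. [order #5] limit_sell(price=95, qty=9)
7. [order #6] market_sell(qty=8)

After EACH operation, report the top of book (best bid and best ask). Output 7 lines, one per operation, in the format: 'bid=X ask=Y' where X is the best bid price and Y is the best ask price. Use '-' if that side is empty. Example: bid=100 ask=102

Answer: bid=- ask=-
bid=- ask=100
bid=- ask=100
bid=- ask=101
bid=- ask=101
bid=- ask=95
bid=- ask=95

Derivation:
After op 1 [order #1] market_sell(qty=5): fills=none; bids=[-] asks=[-]
After op 2 [order #2] limit_sell(price=100, qty=6): fills=none; bids=[-] asks=[#2:6@100]
After op 3 [order #3] limit_sell(price=101, qty=5): fills=none; bids=[-] asks=[#2:6@100 #3:5@101]
After op 4 cancel(order #2): fills=none; bids=[-] asks=[#3:5@101]
After op 5 [order #4] limit_sell(price=104, qty=10): fills=none; bids=[-] asks=[#3:5@101 #4:10@104]
After op 6 [order #5] limit_sell(price=95, qty=9): fills=none; bids=[-] asks=[#5:9@95 #3:5@101 #4:10@104]
After op 7 [order #6] market_sell(qty=8): fills=none; bids=[-] asks=[#5:9@95 #3:5@101 #4:10@104]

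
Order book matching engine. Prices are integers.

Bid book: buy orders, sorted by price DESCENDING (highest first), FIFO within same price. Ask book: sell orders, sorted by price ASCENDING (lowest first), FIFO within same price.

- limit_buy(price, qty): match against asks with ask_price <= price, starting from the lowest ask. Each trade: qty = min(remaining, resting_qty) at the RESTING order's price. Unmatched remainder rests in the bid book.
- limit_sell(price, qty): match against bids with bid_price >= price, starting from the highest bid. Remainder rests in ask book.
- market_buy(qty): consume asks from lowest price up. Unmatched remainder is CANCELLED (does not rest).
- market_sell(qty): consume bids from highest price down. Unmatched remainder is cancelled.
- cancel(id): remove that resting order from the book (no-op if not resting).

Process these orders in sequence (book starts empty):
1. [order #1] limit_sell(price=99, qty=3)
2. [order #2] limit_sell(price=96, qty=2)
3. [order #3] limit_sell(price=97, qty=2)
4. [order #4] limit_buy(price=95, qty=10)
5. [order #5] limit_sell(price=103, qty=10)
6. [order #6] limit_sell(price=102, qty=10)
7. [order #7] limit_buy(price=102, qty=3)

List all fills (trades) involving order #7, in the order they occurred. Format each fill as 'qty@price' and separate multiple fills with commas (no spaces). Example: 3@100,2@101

After op 1 [order #1] limit_sell(price=99, qty=3): fills=none; bids=[-] asks=[#1:3@99]
After op 2 [order #2] limit_sell(price=96, qty=2): fills=none; bids=[-] asks=[#2:2@96 #1:3@99]
After op 3 [order #3] limit_sell(price=97, qty=2): fills=none; bids=[-] asks=[#2:2@96 #3:2@97 #1:3@99]
After op 4 [order #4] limit_buy(price=95, qty=10): fills=none; bids=[#4:10@95] asks=[#2:2@96 #3:2@97 #1:3@99]
After op 5 [order #5] limit_sell(price=103, qty=10): fills=none; bids=[#4:10@95] asks=[#2:2@96 #3:2@97 #1:3@99 #5:10@103]
After op 6 [order #6] limit_sell(price=102, qty=10): fills=none; bids=[#4:10@95] asks=[#2:2@96 #3:2@97 #1:3@99 #6:10@102 #5:10@103]
After op 7 [order #7] limit_buy(price=102, qty=3): fills=#7x#2:2@96 #7x#3:1@97; bids=[#4:10@95] asks=[#3:1@97 #1:3@99 #6:10@102 #5:10@103]

Answer: 2@96,1@97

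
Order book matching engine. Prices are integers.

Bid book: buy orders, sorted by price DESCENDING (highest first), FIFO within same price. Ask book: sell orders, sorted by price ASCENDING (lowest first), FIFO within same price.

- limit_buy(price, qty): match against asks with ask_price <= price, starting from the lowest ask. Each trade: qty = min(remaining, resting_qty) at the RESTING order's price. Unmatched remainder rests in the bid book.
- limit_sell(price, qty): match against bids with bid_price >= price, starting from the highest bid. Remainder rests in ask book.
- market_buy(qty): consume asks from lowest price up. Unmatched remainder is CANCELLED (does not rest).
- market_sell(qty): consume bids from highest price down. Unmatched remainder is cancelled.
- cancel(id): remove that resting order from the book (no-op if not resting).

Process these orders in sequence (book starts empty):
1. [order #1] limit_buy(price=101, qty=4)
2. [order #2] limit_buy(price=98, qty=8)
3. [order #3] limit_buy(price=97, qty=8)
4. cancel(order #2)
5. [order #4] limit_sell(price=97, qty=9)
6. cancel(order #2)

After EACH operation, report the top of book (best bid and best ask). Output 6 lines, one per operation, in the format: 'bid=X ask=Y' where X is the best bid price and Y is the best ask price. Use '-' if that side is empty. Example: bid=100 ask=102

After op 1 [order #1] limit_buy(price=101, qty=4): fills=none; bids=[#1:4@101] asks=[-]
After op 2 [order #2] limit_buy(price=98, qty=8): fills=none; bids=[#1:4@101 #2:8@98] asks=[-]
After op 3 [order #3] limit_buy(price=97, qty=8): fills=none; bids=[#1:4@101 #2:8@98 #3:8@97] asks=[-]
After op 4 cancel(order #2): fills=none; bids=[#1:4@101 #3:8@97] asks=[-]
After op 5 [order #4] limit_sell(price=97, qty=9): fills=#1x#4:4@101 #3x#4:5@97; bids=[#3:3@97] asks=[-]
After op 6 cancel(order #2): fills=none; bids=[#3:3@97] asks=[-]

Answer: bid=101 ask=-
bid=101 ask=-
bid=101 ask=-
bid=101 ask=-
bid=97 ask=-
bid=97 ask=-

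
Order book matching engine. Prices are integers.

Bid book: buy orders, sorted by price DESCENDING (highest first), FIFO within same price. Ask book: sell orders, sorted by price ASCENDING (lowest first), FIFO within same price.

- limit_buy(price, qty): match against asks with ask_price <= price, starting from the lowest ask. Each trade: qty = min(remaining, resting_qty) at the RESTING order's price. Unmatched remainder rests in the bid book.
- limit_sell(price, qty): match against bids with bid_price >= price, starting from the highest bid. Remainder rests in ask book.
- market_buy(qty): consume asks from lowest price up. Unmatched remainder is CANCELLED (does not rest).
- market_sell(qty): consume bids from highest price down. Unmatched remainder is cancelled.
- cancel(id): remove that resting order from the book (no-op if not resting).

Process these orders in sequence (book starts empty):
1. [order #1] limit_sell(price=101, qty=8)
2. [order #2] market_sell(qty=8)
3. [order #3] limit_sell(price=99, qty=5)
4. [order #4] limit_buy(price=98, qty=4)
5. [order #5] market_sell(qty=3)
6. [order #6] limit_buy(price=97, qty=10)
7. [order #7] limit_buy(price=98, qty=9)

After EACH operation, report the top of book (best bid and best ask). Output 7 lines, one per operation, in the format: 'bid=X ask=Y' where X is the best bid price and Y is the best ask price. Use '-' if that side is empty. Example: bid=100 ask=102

Answer: bid=- ask=101
bid=- ask=101
bid=- ask=99
bid=98 ask=99
bid=98 ask=99
bid=98 ask=99
bid=98 ask=99

Derivation:
After op 1 [order #1] limit_sell(price=101, qty=8): fills=none; bids=[-] asks=[#1:8@101]
After op 2 [order #2] market_sell(qty=8): fills=none; bids=[-] asks=[#1:8@101]
After op 3 [order #3] limit_sell(price=99, qty=5): fills=none; bids=[-] asks=[#3:5@99 #1:8@101]
After op 4 [order #4] limit_buy(price=98, qty=4): fills=none; bids=[#4:4@98] asks=[#3:5@99 #1:8@101]
After op 5 [order #5] market_sell(qty=3): fills=#4x#5:3@98; bids=[#4:1@98] asks=[#3:5@99 #1:8@101]
After op 6 [order #6] limit_buy(price=97, qty=10): fills=none; bids=[#4:1@98 #6:10@97] asks=[#3:5@99 #1:8@101]
After op 7 [order #7] limit_buy(price=98, qty=9): fills=none; bids=[#4:1@98 #7:9@98 #6:10@97] asks=[#3:5@99 #1:8@101]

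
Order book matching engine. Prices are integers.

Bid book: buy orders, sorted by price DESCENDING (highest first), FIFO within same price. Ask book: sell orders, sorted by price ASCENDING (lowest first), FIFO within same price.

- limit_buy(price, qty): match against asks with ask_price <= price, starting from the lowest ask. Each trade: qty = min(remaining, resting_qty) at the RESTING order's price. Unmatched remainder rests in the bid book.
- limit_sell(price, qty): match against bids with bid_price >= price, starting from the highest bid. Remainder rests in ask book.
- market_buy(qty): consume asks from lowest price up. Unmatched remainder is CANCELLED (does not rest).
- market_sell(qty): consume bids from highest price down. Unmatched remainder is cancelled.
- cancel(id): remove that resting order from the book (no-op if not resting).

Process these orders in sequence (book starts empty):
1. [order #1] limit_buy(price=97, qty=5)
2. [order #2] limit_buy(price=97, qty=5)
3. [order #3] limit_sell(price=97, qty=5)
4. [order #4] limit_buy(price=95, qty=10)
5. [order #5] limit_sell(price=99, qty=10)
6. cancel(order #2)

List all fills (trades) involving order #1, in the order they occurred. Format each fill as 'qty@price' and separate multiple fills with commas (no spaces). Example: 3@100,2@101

After op 1 [order #1] limit_buy(price=97, qty=5): fills=none; bids=[#1:5@97] asks=[-]
After op 2 [order #2] limit_buy(price=97, qty=5): fills=none; bids=[#1:5@97 #2:5@97] asks=[-]
After op 3 [order #3] limit_sell(price=97, qty=5): fills=#1x#3:5@97; bids=[#2:5@97] asks=[-]
After op 4 [order #4] limit_buy(price=95, qty=10): fills=none; bids=[#2:5@97 #4:10@95] asks=[-]
After op 5 [order #5] limit_sell(price=99, qty=10): fills=none; bids=[#2:5@97 #4:10@95] asks=[#5:10@99]
After op 6 cancel(order #2): fills=none; bids=[#4:10@95] asks=[#5:10@99]

Answer: 5@97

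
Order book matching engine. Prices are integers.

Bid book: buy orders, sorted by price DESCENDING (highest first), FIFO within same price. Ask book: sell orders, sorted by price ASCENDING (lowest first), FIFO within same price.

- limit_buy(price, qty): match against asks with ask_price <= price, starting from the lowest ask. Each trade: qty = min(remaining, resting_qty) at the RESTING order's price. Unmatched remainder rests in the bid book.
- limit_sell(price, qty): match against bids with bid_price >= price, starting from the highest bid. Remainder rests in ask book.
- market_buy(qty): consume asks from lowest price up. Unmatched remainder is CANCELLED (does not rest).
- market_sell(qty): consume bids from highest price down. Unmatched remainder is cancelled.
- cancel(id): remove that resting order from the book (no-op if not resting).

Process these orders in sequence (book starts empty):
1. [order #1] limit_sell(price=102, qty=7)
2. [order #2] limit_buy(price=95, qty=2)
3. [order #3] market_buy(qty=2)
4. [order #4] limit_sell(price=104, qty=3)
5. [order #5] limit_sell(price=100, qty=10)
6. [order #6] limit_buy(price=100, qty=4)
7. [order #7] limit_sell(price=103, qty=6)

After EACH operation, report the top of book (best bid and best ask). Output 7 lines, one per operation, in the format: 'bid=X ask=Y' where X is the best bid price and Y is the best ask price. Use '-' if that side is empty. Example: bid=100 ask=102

After op 1 [order #1] limit_sell(price=102, qty=7): fills=none; bids=[-] asks=[#1:7@102]
After op 2 [order #2] limit_buy(price=95, qty=2): fills=none; bids=[#2:2@95] asks=[#1:7@102]
After op 3 [order #3] market_buy(qty=2): fills=#3x#1:2@102; bids=[#2:2@95] asks=[#1:5@102]
After op 4 [order #4] limit_sell(price=104, qty=3): fills=none; bids=[#2:2@95] asks=[#1:5@102 #4:3@104]
After op 5 [order #5] limit_sell(price=100, qty=10): fills=none; bids=[#2:2@95] asks=[#5:10@100 #1:5@102 #4:3@104]
After op 6 [order #6] limit_buy(price=100, qty=4): fills=#6x#5:4@100; bids=[#2:2@95] asks=[#5:6@100 #1:5@102 #4:3@104]
After op 7 [order #7] limit_sell(price=103, qty=6): fills=none; bids=[#2:2@95] asks=[#5:6@100 #1:5@102 #7:6@103 #4:3@104]

Answer: bid=- ask=102
bid=95 ask=102
bid=95 ask=102
bid=95 ask=102
bid=95 ask=100
bid=95 ask=100
bid=95 ask=100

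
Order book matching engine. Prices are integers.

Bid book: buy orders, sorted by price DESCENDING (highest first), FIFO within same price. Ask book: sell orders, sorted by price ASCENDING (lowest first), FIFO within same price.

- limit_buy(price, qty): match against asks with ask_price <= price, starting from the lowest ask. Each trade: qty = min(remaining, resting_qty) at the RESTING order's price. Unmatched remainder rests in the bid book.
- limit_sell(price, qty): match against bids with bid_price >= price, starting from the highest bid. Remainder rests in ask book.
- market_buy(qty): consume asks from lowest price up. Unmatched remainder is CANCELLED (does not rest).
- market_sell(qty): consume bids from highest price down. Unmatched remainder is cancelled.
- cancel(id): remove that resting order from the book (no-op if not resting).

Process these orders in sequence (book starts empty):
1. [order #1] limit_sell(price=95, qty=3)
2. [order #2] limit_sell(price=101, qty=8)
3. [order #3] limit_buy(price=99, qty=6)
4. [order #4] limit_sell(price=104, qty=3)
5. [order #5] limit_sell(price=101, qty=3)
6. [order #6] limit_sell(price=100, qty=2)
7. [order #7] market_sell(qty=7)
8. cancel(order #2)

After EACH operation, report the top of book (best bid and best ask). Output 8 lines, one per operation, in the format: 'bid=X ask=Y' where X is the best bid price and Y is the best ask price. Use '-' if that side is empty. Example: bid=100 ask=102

After op 1 [order #1] limit_sell(price=95, qty=3): fills=none; bids=[-] asks=[#1:3@95]
After op 2 [order #2] limit_sell(price=101, qty=8): fills=none; bids=[-] asks=[#1:3@95 #2:8@101]
After op 3 [order #3] limit_buy(price=99, qty=6): fills=#3x#1:3@95; bids=[#3:3@99] asks=[#2:8@101]
After op 4 [order #4] limit_sell(price=104, qty=3): fills=none; bids=[#3:3@99] asks=[#2:8@101 #4:3@104]
After op 5 [order #5] limit_sell(price=101, qty=3): fills=none; bids=[#3:3@99] asks=[#2:8@101 #5:3@101 #4:3@104]
After op 6 [order #6] limit_sell(price=100, qty=2): fills=none; bids=[#3:3@99] asks=[#6:2@100 #2:8@101 #5:3@101 #4:3@104]
After op 7 [order #7] market_sell(qty=7): fills=#3x#7:3@99; bids=[-] asks=[#6:2@100 #2:8@101 #5:3@101 #4:3@104]
After op 8 cancel(order #2): fills=none; bids=[-] asks=[#6:2@100 #5:3@101 #4:3@104]

Answer: bid=- ask=95
bid=- ask=95
bid=99 ask=101
bid=99 ask=101
bid=99 ask=101
bid=99 ask=100
bid=- ask=100
bid=- ask=100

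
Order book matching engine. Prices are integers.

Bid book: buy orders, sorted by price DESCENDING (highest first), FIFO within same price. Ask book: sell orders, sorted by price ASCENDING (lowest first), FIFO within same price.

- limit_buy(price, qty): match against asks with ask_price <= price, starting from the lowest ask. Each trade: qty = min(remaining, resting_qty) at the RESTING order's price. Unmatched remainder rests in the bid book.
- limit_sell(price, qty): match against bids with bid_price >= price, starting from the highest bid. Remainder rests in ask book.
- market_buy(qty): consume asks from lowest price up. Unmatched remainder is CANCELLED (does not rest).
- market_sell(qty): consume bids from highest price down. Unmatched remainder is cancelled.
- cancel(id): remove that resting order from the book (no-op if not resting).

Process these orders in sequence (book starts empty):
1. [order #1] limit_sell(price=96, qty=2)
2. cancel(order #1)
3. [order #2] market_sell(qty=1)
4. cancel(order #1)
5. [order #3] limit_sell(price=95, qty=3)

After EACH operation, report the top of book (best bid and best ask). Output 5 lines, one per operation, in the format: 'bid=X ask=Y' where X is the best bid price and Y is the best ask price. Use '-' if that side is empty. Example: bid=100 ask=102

After op 1 [order #1] limit_sell(price=96, qty=2): fills=none; bids=[-] asks=[#1:2@96]
After op 2 cancel(order #1): fills=none; bids=[-] asks=[-]
After op 3 [order #2] market_sell(qty=1): fills=none; bids=[-] asks=[-]
After op 4 cancel(order #1): fills=none; bids=[-] asks=[-]
After op 5 [order #3] limit_sell(price=95, qty=3): fills=none; bids=[-] asks=[#3:3@95]

Answer: bid=- ask=96
bid=- ask=-
bid=- ask=-
bid=- ask=-
bid=- ask=95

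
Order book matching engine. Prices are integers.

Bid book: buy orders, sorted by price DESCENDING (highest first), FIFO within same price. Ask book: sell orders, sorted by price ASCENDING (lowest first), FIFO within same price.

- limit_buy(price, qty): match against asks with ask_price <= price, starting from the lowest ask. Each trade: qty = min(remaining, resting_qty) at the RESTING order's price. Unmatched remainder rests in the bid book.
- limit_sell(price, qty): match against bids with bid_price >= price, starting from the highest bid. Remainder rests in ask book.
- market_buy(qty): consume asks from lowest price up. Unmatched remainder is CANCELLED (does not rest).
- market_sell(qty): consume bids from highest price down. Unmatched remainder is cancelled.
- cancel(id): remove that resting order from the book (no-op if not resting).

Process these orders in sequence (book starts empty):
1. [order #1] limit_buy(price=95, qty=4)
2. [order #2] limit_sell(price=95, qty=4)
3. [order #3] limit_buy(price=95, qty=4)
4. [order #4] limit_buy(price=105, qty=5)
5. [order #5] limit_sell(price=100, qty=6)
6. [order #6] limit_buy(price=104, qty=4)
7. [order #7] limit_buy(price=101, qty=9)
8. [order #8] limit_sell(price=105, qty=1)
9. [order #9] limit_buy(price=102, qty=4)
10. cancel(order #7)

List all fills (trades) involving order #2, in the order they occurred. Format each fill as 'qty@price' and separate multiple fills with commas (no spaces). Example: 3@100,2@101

Answer: 4@95

Derivation:
After op 1 [order #1] limit_buy(price=95, qty=4): fills=none; bids=[#1:4@95] asks=[-]
After op 2 [order #2] limit_sell(price=95, qty=4): fills=#1x#2:4@95; bids=[-] asks=[-]
After op 3 [order #3] limit_buy(price=95, qty=4): fills=none; bids=[#3:4@95] asks=[-]
After op 4 [order #4] limit_buy(price=105, qty=5): fills=none; bids=[#4:5@105 #3:4@95] asks=[-]
After op 5 [order #5] limit_sell(price=100, qty=6): fills=#4x#5:5@105; bids=[#3:4@95] asks=[#5:1@100]
After op 6 [order #6] limit_buy(price=104, qty=4): fills=#6x#5:1@100; bids=[#6:3@104 #3:4@95] asks=[-]
After op 7 [order #7] limit_buy(price=101, qty=9): fills=none; bids=[#6:3@104 #7:9@101 #3:4@95] asks=[-]
After op 8 [order #8] limit_sell(price=105, qty=1): fills=none; bids=[#6:3@104 #7:9@101 #3:4@95] asks=[#8:1@105]
After op 9 [order #9] limit_buy(price=102, qty=4): fills=none; bids=[#6:3@104 #9:4@102 #7:9@101 #3:4@95] asks=[#8:1@105]
After op 10 cancel(order #7): fills=none; bids=[#6:3@104 #9:4@102 #3:4@95] asks=[#8:1@105]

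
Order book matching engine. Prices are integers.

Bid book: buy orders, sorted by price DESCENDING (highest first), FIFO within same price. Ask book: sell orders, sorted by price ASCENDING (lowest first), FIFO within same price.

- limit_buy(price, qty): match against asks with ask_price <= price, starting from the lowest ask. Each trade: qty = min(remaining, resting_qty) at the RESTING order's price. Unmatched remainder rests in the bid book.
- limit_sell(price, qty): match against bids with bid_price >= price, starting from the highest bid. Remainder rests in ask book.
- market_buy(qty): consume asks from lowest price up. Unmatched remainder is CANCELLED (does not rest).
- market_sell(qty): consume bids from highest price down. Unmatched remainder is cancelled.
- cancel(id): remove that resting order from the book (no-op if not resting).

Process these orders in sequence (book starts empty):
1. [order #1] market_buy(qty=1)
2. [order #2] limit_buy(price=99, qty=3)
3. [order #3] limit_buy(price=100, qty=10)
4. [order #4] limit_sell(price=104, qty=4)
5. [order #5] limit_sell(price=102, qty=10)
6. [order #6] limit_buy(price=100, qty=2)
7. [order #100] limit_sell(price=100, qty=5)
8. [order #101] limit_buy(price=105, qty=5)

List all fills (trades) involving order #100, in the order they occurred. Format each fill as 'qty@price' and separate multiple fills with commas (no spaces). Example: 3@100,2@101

After op 1 [order #1] market_buy(qty=1): fills=none; bids=[-] asks=[-]
After op 2 [order #2] limit_buy(price=99, qty=3): fills=none; bids=[#2:3@99] asks=[-]
After op 3 [order #3] limit_buy(price=100, qty=10): fills=none; bids=[#3:10@100 #2:3@99] asks=[-]
After op 4 [order #4] limit_sell(price=104, qty=4): fills=none; bids=[#3:10@100 #2:3@99] asks=[#4:4@104]
After op 5 [order #5] limit_sell(price=102, qty=10): fills=none; bids=[#3:10@100 #2:3@99] asks=[#5:10@102 #4:4@104]
After op 6 [order #6] limit_buy(price=100, qty=2): fills=none; bids=[#3:10@100 #6:2@100 #2:3@99] asks=[#5:10@102 #4:4@104]
After op 7 [order #100] limit_sell(price=100, qty=5): fills=#3x#100:5@100; bids=[#3:5@100 #6:2@100 #2:3@99] asks=[#5:10@102 #4:4@104]
After op 8 [order #101] limit_buy(price=105, qty=5): fills=#101x#5:5@102; bids=[#3:5@100 #6:2@100 #2:3@99] asks=[#5:5@102 #4:4@104]

Answer: 5@100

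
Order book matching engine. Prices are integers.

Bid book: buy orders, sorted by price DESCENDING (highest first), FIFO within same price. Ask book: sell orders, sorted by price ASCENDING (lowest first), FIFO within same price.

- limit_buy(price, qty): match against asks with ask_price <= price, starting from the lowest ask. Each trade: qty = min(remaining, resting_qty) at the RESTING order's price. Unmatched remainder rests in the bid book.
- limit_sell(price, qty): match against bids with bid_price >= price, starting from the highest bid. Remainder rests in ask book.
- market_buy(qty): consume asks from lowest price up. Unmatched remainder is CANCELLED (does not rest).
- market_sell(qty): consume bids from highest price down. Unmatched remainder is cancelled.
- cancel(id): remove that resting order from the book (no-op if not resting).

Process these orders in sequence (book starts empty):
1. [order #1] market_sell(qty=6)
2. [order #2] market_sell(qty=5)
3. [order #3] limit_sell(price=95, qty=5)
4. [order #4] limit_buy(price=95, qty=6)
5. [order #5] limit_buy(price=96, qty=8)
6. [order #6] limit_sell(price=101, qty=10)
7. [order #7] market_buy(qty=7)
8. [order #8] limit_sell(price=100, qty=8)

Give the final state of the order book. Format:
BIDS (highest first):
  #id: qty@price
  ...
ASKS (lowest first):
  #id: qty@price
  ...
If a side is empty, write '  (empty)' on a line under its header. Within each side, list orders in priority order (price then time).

Answer: BIDS (highest first):
  #5: 8@96
  #4: 1@95
ASKS (lowest first):
  #8: 8@100
  #6: 3@101

Derivation:
After op 1 [order #1] market_sell(qty=6): fills=none; bids=[-] asks=[-]
After op 2 [order #2] market_sell(qty=5): fills=none; bids=[-] asks=[-]
After op 3 [order #3] limit_sell(price=95, qty=5): fills=none; bids=[-] asks=[#3:5@95]
After op 4 [order #4] limit_buy(price=95, qty=6): fills=#4x#3:5@95; bids=[#4:1@95] asks=[-]
After op 5 [order #5] limit_buy(price=96, qty=8): fills=none; bids=[#5:8@96 #4:1@95] asks=[-]
After op 6 [order #6] limit_sell(price=101, qty=10): fills=none; bids=[#5:8@96 #4:1@95] asks=[#6:10@101]
After op 7 [order #7] market_buy(qty=7): fills=#7x#6:7@101; bids=[#5:8@96 #4:1@95] asks=[#6:3@101]
After op 8 [order #8] limit_sell(price=100, qty=8): fills=none; bids=[#5:8@96 #4:1@95] asks=[#8:8@100 #6:3@101]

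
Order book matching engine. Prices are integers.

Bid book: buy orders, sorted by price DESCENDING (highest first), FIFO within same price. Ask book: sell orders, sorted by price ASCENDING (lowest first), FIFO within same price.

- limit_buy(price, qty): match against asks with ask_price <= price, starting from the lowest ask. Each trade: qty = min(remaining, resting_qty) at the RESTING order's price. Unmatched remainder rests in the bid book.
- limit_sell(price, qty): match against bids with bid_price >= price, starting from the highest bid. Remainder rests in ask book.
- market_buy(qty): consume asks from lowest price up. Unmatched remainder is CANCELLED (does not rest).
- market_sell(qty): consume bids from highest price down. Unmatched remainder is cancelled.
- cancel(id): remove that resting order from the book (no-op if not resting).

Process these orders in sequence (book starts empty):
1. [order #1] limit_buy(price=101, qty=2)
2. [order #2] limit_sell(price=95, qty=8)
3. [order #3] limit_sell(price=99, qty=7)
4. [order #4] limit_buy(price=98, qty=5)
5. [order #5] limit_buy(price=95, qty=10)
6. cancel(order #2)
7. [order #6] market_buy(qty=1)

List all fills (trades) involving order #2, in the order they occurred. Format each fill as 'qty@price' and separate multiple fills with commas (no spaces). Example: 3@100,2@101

After op 1 [order #1] limit_buy(price=101, qty=2): fills=none; bids=[#1:2@101] asks=[-]
After op 2 [order #2] limit_sell(price=95, qty=8): fills=#1x#2:2@101; bids=[-] asks=[#2:6@95]
After op 3 [order #3] limit_sell(price=99, qty=7): fills=none; bids=[-] asks=[#2:6@95 #3:7@99]
After op 4 [order #4] limit_buy(price=98, qty=5): fills=#4x#2:5@95; bids=[-] asks=[#2:1@95 #3:7@99]
After op 5 [order #5] limit_buy(price=95, qty=10): fills=#5x#2:1@95; bids=[#5:9@95] asks=[#3:7@99]
After op 6 cancel(order #2): fills=none; bids=[#5:9@95] asks=[#3:7@99]
After op 7 [order #6] market_buy(qty=1): fills=#6x#3:1@99; bids=[#5:9@95] asks=[#3:6@99]

Answer: 2@101,5@95,1@95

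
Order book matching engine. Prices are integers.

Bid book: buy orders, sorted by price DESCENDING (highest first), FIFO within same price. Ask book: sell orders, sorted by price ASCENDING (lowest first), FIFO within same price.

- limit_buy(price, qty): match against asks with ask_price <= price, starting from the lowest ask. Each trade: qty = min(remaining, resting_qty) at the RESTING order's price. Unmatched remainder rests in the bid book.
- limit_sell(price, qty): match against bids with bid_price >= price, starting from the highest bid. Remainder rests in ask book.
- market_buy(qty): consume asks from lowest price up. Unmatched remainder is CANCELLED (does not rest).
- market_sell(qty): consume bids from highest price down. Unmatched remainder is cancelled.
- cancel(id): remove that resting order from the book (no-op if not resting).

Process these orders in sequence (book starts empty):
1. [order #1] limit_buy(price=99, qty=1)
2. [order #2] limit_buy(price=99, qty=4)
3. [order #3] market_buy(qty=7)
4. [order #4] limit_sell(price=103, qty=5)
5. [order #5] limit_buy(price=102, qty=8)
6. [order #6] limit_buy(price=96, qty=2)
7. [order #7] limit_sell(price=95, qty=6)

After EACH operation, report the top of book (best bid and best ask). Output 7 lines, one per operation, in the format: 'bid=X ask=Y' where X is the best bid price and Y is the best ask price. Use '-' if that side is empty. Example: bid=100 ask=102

After op 1 [order #1] limit_buy(price=99, qty=1): fills=none; bids=[#1:1@99] asks=[-]
After op 2 [order #2] limit_buy(price=99, qty=4): fills=none; bids=[#1:1@99 #2:4@99] asks=[-]
After op 3 [order #3] market_buy(qty=7): fills=none; bids=[#1:1@99 #2:4@99] asks=[-]
After op 4 [order #4] limit_sell(price=103, qty=5): fills=none; bids=[#1:1@99 #2:4@99] asks=[#4:5@103]
After op 5 [order #5] limit_buy(price=102, qty=8): fills=none; bids=[#5:8@102 #1:1@99 #2:4@99] asks=[#4:5@103]
After op 6 [order #6] limit_buy(price=96, qty=2): fills=none; bids=[#5:8@102 #1:1@99 #2:4@99 #6:2@96] asks=[#4:5@103]
After op 7 [order #7] limit_sell(price=95, qty=6): fills=#5x#7:6@102; bids=[#5:2@102 #1:1@99 #2:4@99 #6:2@96] asks=[#4:5@103]

Answer: bid=99 ask=-
bid=99 ask=-
bid=99 ask=-
bid=99 ask=103
bid=102 ask=103
bid=102 ask=103
bid=102 ask=103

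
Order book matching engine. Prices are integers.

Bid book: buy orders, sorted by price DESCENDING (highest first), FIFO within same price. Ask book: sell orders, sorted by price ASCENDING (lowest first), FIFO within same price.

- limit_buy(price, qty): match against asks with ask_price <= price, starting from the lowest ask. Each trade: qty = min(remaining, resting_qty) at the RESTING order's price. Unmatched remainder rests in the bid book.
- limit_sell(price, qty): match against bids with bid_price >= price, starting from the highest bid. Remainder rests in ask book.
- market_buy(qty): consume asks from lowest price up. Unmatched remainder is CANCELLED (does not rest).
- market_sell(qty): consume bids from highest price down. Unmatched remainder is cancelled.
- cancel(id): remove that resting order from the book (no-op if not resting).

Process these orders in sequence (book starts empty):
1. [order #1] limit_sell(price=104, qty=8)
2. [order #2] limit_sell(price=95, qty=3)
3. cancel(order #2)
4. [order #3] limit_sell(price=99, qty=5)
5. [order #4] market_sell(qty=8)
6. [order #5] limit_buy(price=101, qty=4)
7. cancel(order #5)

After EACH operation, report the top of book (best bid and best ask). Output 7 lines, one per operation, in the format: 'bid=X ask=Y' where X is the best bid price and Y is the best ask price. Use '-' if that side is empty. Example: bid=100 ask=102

After op 1 [order #1] limit_sell(price=104, qty=8): fills=none; bids=[-] asks=[#1:8@104]
After op 2 [order #2] limit_sell(price=95, qty=3): fills=none; bids=[-] asks=[#2:3@95 #1:8@104]
After op 3 cancel(order #2): fills=none; bids=[-] asks=[#1:8@104]
After op 4 [order #3] limit_sell(price=99, qty=5): fills=none; bids=[-] asks=[#3:5@99 #1:8@104]
After op 5 [order #4] market_sell(qty=8): fills=none; bids=[-] asks=[#3:5@99 #1:8@104]
After op 6 [order #5] limit_buy(price=101, qty=4): fills=#5x#3:4@99; bids=[-] asks=[#3:1@99 #1:8@104]
After op 7 cancel(order #5): fills=none; bids=[-] asks=[#3:1@99 #1:8@104]

Answer: bid=- ask=104
bid=- ask=95
bid=- ask=104
bid=- ask=99
bid=- ask=99
bid=- ask=99
bid=- ask=99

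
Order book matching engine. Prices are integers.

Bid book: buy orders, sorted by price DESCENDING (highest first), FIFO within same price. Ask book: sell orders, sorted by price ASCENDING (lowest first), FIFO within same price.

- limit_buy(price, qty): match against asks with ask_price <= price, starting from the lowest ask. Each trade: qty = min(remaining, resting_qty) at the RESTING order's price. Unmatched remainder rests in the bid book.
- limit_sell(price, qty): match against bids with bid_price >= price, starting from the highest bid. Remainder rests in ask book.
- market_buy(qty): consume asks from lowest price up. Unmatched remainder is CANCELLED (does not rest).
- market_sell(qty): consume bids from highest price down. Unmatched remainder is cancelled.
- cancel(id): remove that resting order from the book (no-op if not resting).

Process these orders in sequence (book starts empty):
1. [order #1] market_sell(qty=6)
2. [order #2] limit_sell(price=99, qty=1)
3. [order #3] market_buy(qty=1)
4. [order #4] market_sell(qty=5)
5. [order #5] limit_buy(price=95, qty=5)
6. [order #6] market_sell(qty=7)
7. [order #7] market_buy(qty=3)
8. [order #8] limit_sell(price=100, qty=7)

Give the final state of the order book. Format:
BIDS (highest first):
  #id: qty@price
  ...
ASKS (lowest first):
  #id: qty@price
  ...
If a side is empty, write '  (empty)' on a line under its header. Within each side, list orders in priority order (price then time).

After op 1 [order #1] market_sell(qty=6): fills=none; bids=[-] asks=[-]
After op 2 [order #2] limit_sell(price=99, qty=1): fills=none; bids=[-] asks=[#2:1@99]
After op 3 [order #3] market_buy(qty=1): fills=#3x#2:1@99; bids=[-] asks=[-]
After op 4 [order #4] market_sell(qty=5): fills=none; bids=[-] asks=[-]
After op 5 [order #5] limit_buy(price=95, qty=5): fills=none; bids=[#5:5@95] asks=[-]
After op 6 [order #6] market_sell(qty=7): fills=#5x#6:5@95; bids=[-] asks=[-]
After op 7 [order #7] market_buy(qty=3): fills=none; bids=[-] asks=[-]
After op 8 [order #8] limit_sell(price=100, qty=7): fills=none; bids=[-] asks=[#8:7@100]

Answer: BIDS (highest first):
  (empty)
ASKS (lowest first):
  #8: 7@100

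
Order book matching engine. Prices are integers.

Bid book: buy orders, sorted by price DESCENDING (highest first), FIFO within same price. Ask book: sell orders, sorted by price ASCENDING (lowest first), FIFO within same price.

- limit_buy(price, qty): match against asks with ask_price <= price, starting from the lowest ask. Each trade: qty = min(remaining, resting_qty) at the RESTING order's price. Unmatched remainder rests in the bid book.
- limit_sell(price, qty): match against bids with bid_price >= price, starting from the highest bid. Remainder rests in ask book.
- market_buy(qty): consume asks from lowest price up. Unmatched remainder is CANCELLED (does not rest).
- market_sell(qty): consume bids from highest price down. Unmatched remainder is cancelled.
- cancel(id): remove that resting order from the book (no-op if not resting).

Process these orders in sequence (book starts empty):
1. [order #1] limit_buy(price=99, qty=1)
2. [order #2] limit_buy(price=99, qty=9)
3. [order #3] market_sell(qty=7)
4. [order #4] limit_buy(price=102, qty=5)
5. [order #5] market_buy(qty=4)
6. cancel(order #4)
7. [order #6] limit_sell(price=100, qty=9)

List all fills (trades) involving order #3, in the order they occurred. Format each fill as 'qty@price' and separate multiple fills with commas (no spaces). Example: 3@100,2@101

Answer: 1@99,6@99

Derivation:
After op 1 [order #1] limit_buy(price=99, qty=1): fills=none; bids=[#1:1@99] asks=[-]
After op 2 [order #2] limit_buy(price=99, qty=9): fills=none; bids=[#1:1@99 #2:9@99] asks=[-]
After op 3 [order #3] market_sell(qty=7): fills=#1x#3:1@99 #2x#3:6@99; bids=[#2:3@99] asks=[-]
After op 4 [order #4] limit_buy(price=102, qty=5): fills=none; bids=[#4:5@102 #2:3@99] asks=[-]
After op 5 [order #5] market_buy(qty=4): fills=none; bids=[#4:5@102 #2:3@99] asks=[-]
After op 6 cancel(order #4): fills=none; bids=[#2:3@99] asks=[-]
After op 7 [order #6] limit_sell(price=100, qty=9): fills=none; bids=[#2:3@99] asks=[#6:9@100]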